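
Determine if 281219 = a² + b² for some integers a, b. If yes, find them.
Not possible

Factorization: 281219 = 19^3 × 41
By Fermat: n is sum of two squares iff every prime p ≡ 3 (mod 4) appears to even power.
Prime(s) ≡ 3 (mod 4) with odd exponent: [(19, 3)]
Therefore 281219 cannot be expressed as a² + b².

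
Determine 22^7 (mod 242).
0

Repeated squaring. Binary of 7 = 111.
22^1 ≡ 22 (mod 242); 22^2 ≡ 0 (mod 242); 22^4 ≡ 0 (mod 242)
22^7 = 22^1 × 22^2 × 22^4 ≡ 0 (mod 242)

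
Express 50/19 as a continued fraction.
[2; 1, 1, 1, 2, 2]

Euclidean algorithm steps:
50 = 2 × 19 + 12
19 = 1 × 12 + 7
12 = 1 × 7 + 5
7 = 1 × 5 + 2
5 = 2 × 2 + 1
2 = 2 × 1 + 0
Continued fraction: [2; 1, 1, 1, 2, 2]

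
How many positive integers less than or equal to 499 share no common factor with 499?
498

499 = 499
φ(n) = n × ∏(1 - 1/p) for each prime p dividing n
φ(499) = 499 × (1 - 1/499) = 498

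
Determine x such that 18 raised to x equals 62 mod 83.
67

Baby-step giant-step with step n = ⌈√83⌉ = 10.
Baby steps 18^j mod 83 (j:value) for j=0..9: 0:1, 1:18, 2:75, 3:22, 4:64, 5:73, 6:69, 7:80, 8:29, 9:24.
Giant-step multiplier: 18^(-10) ≡ 18^(82-10) = 18^72 ≡ 44 (mod 83).
Giant steps γ_i = 62·44^i mod 83: γ_0=62, γ_1=72, γ_2=14, γ_3=35, γ_4=46, γ_5=32, γ_6=80 (in table at j=7).
x = i·n + j = 6·10 + 7 = 67.
Check: 18^67 ≡ 62 (mod 83).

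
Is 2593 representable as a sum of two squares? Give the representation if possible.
17² + 48² (a=17, b=48)

Factorization: 2593 = 2593
By Fermat: n is sum of two squares iff every prime p ≡ 3 (mod 4) appears to even power.
All primes ≡ 3 (mod 4) appear to even power.
Search a = 0, 1, 2, … for 2593 - a² a perfect square: first hit at a = 17: 2593 - 289 = 2304 = 48².
2593 = 17² + 48² = 289 + 2304 ✓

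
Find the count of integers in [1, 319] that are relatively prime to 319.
280

319 = 11 × 29
φ(n) = n × ∏(1 - 1/p) for each prime p dividing n
φ(319) = 319 × (1 - 1/11) × (1 - 1/29) = 280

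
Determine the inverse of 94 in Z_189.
187

gcd(94, 189) = 1, so the inverse exists.
Extended Euclidean algorithm on (189, 94):
189 = 2 × 94 + 1  ⟹  1 = (1)·189 + (-2)·94
So (-2)·94 ≡ 1 (mod 189), i.e. 94^(-1) ≡ -2 ≡ 187 (mod 189).
Check: 94 × 187 = 17578 ≡ 1 (mod 189)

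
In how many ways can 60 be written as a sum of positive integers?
966467

p(n) counts ways to write n as a sum of positive integers (order ignored).
Euler's pentagonal recurrence: p(k) = p(k-1) + p(k-2) - p(k-5) - p(k-7) + p(k-12) + p(k-15) - ... (offsets j(3j∓1)/2, signs ++--, p(0)=1, p(<0)=0).
DP table for k = 0..59: p(0)=1, p(1)=1, p(2)=2, p(3)=3, p(4)=5, p(5)=7, p(6)=11, p(7)=15, p(8)=22, p(9)=30, p(10)=42, p(11)=56, p(12)=77, p(13)=101, p(14)=135, p(15)=176, p(16)=231, p(17)=297, p(18)=385, p(19)=490, p(20)=627, p(21)=792, p(22)=1002, p(23)=1255, p(24)=1575, p(25)=1958, p(26)=2436, p(27)=3010, p(28)=3718, p(29)=4565, p(30)=5604, p(31)=6842, p(32)=8349, p(33)=10143, p(34)=12310, p(35)=14883, p(36)=17977, p(37)=21637, p(38)=26015, p(39)=31185, p(40)=37338, p(41)=44583, p(42)=53174, p(43)=63261, p(44)=75175, p(45)=89134, p(46)=105558, p(47)=124754, p(48)=147273, p(49)=173525, p(50)=204226, p(51)=239943, p(52)=281589, p(53)=329931, p(54)=386155, p(55)=451276, p(56)=526823, p(57)=614154, p(58)=715220, p(59)=831820.
Final step: p(60) = p(59) + p(58) - p(55) - p(53) + p(48) + p(45) - p(38) - p(34) + p(25) + p(20) - p(9) - p(3)
= 831820 + 715220 - 451276 - 329931 + 147273 + 89134 - 26015 - 12310 + 1958 + 627 - 30 - 3
= 966467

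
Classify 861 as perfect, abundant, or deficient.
deficient

Proper divisors of 861: sum = 1 + 3 + 7 + 21 + 41 + 123 + 287 = 483
Since 483 < 861, 861 is deficient.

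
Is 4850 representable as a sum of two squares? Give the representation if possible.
19² + 67² (a=19, b=67)

Factorization: 4850 = 2 × 5^2 × 97
By Fermat: n is sum of two squares iff every prime p ≡ 3 (mod 4) appears to even power.
All primes ≡ 3 (mod 4) appear to even power.
Search a = 0, 1, 2, … for 4850 - a² a perfect square: first hit at a = 19: 4850 - 361 = 4489 = 67².
4850 = 19² + 67² = 361 + 4489 ✓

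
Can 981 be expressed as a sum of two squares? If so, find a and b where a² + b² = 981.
9² + 30² (a=9, b=30)

Factorization: 981 = 3^2 × 109
By Fermat: n is sum of two squares iff every prime p ≡ 3 (mod 4) appears to even power.
All primes ≡ 3 (mod 4) appear to even power.
Search a = 0, 1, 2, … for 981 - a² a perfect square: first hit at a = 9: 981 - 81 = 900 = 30².
981 = 9² + 30² = 81 + 900 ✓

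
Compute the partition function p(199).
3646072432125

p(n) counts ways to write n as a sum of positive integers (order ignored).
Euler's pentagonal recurrence: p(k) = p(k-1) + p(k-2) - p(k-5) - p(k-7) + p(k-12) + p(k-15) - ... (offsets j(3j∓1)/2, signs ++--, p(0)=1, p(<0)=0).
DP table for k = 0..198: p(0)=1, p(1)=1, p(2)=2, p(3)=3, p(4)=5, p(5)=7, p(6)=11, p(7)=15, p(8)=22, p(9)=30, p(10)=42, p(11)=56, p(12)=77, p(13)=101, p(14)=135, p(15)=176, p(16)=231, p(17)=297, p(18)=385, p(19)=490, p(20)=627, p(21)=792, p(22)=1002, p(23)=1255, p(24)=1575, p(25)=1958, p(26)=2436, p(27)=3010, p(28)=3718, p(29)=4565, p(30)=5604, p(31)=6842, p(32)=8349, p(33)=10143, p(34)=12310, p(35)=14883, p(36)=17977, p(37)=21637, p(38)=26015, p(39)=31185, p(40)=37338, p(41)=44583, p(42)=53174, p(43)=63261, p(44)=75175, p(45)=89134, p(46)=105558, p(47)=124754, p(48)=147273, p(49)=173525, p(50)=204226, p(51)=239943, p(52)=281589, p(53)=329931, p(54)=386155, p(55)=451276, p(56)=526823, p(57)=614154, p(58)=715220, p(59)=831820, p(60)=966467, p(61)=1121505, p(62)=1300156, p(63)=1505499, p(64)=1741630, p(65)=2012558, p(66)=2323520, p(67)=2679689, p(68)=3087735, p(69)=3554345, p(70)=4087968, p(71)=4697205, p(72)=5392783, p(73)=6185689, p(74)=7089500, p(75)=8118264, p(76)=9289091, p(77)=10619863, p(78)=12132164, p(79)=13848650, p(80)=15796476, p(81)=18004327, p(82)=20506255, p(83)=23338469, p(84)=26543660, p(85)=30167357, p(86)=34262962, p(87)=38887673, p(88)=44108109, p(89)=49995925, p(90)=56634173, p(91)=64112359, p(92)=72533807, p(93)=82010177, p(94)=92669720, p(95)=104651419, p(96)=118114304, p(97)=133230930, p(98)=150198136, p(99)=169229875, p(100)=190569292, p(101)=214481126, p(102)=241265379, p(103)=271248950, p(104)=304801365, p(105)=342325709, p(106)=384276336, p(107)=431149389, p(108)=483502844, p(109)=541946240, p(110)=607163746, p(111)=679903203, p(112)=761002156, p(113)=851376628, p(114)=952050665, p(115)=1064144451, p(116)=1188908248, p(117)=1327710076, p(118)=1482074143, p(119)=1653668665, p(120)=1844349560, p(121)=2056148051, p(122)=2291320912, p(123)=2552338241, p(124)=2841940500, p(125)=3163127352, p(126)=3519222692, p(127)=3913864295, p(128)=4351078600, p(129)=4835271870, p(130)=5371315400, p(131)=5964539504, p(132)=6620830889, p(133)=7346629512, p(134)=8149040695, p(135)=9035836076, p(136)=10015581680, p(137)=11097645016, p(138)=12292341831, p(139)=13610949895, p(140)=15065878135, p(141)=16670689208, p(142)=18440293320, p(143)=20390982757, p(144)=22540654445, p(145)=24908858009, p(146)=27517052599, p(147)=30388671978, p(148)=33549419497, p(149)=37027355200, p(150)=40853235313, p(151)=45060624582, p(152)=49686288421, p(153)=54770336324, p(154)=60356673280, p(155)=66493182097, p(156)=73232243759, p(157)=80630964769, p(158)=88751778802, p(159)=97662728555, p(160)=107438159466, p(161)=118159068427, p(162)=129913904637, p(163)=142798995930, p(164)=156919475295, p(165)=172389800255, p(166)=189334822579, p(167)=207890420102, p(168)=228204732751, p(169)=250438925115, p(170)=274768617130, p(171)=301384802048, p(172)=330495499613, p(173)=362326859895, p(174)=397125074750, p(175)=435157697830, p(176)=476715857290, p(177)=522115831195, p(178)=571701605655, p(179)=625846753120, p(180)=684957390936, p(181)=749474411781, p(182)=819876908323, p(183)=896684817527, p(184)=980462880430, p(185)=1071823774337, p(186)=1171432692373, p(187)=1280011042268, p(188)=1398341745571, p(189)=1527273599625, p(190)=1667727404093, p(191)=1820701100652, p(192)=1987276856363, p(193)=2168627105469, p(194)=2366022741845, p(195)=2580840212973, p(196)=2814570987591, p(197)=3068829878530, p(198)=3345365983698.
Final step: p(199) = p(198) + p(197) - p(194) - p(192) + p(187) + p(184) - p(177) - p(173) + p(164) + p(159) - p(148) - p(142) + p(129) + p(122) - p(107) - p(99) + p(82) + p(73) - p(54) - p(44) + p(23) + p(12)
= 3345365983698 + 3068829878530 - 2366022741845 - 1987276856363 + 1280011042268 + 980462880430 - 522115831195 - 362326859895 + 156919475295 + 97662728555 - 33549419497 - 18440293320 + 4835271870 + 2291320912 - 431149389 - 169229875 + 20506255 + 6185689 - 386155 - 75175 + 1255 + 77
= 3646072432125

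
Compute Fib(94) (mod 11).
3

Matrix identity: Q^n = [[F_(n+1), F_n], [F_n, F_(n-1)]] with Q = [[1,1],[1,0]].
n = 94 = 1011110₂. Square-and-multiply, entries mod 11:
Q^1 = [[1,1],[1,0]]
Q^2 = (Q^1)² = [[2,1],[1,1]]
Q^5 = (Q^2)²·Q = [[8,5],[5,3]]
Q^11 = (Q^5)²·Q = [[1,1],[1,0]]
Q^23 = (Q^11)²·Q = [[3,2],[2,1]]
Q^47 = (Q^23)²·Q = [[10,2],[2,8]]
Q^94 = (Q^47)² = [[5,3],[3,2]]
F_94 mod 11 = Q^94[0][1] = 3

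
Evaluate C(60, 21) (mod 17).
4

Using Lucas' theorem:
Write n=60 and k=21 in base 17:
n in base 17: [3, 9]
k in base 17: [1, 4]
C(60,21) mod 17 = ∏ C(n_i, k_i) mod 17
Digit binomials (mod 17): C(3,1) = 3; C(9,4) = 126 ≡ 7
Product: 3 × 7 = 21 ≡ 4 (mod 17)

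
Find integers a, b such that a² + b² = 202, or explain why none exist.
9² + 11² (a=9, b=11)

Factorization: 202 = 2 × 101
By Fermat: n is sum of two squares iff every prime p ≡ 3 (mod 4) appears to even power.
All primes ≡ 3 (mod 4) appear to even power.
Search a = 0, 1, 2, … for 202 - a² a perfect square: first hit at a = 9: 202 - 81 = 121 = 11².
202 = 9² + 11² = 81 + 121 ✓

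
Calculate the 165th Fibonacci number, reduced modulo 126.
110

Matrix identity: Q^n = [[F_(n+1), F_n], [F_n, F_(n-1)]] with Q = [[1,1],[1,0]].
n = 165 = 10100101₂. Square-and-multiply, entries mod 126:
Q^1 = [[1,1],[1,0]]
Q^2 = (Q^1)² = [[2,1],[1,1]]
Q^5 = (Q^2)²·Q = [[8,5],[5,3]]
Q^10 = (Q^5)² = [[89,55],[55,34]]
Q^20 = (Q^10)² = [[110,87],[87,23]]
Q^41 = (Q^20)²·Q = [[118,13],[13,105]]
Q^82 = (Q^41)² = [[107,1],[1,106]]
Q^165 = (Q^82)²·Q = [[71,110],[110,87]]
F_165 mod 126 = Q^165[0][1] = 110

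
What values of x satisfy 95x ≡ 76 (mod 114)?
x ≡ 2 (mod 6)

gcd(95, 114) = 19, which divides 76, so solutions exist.
Divide through by 19: 5x ≡ 4 (mod 6).
Find 5^(-1) mod 6 by the extended Euclidean algorithm:
6 = 1 × 5 + 1  ⟹  1 = (1)·6 + (-1)·5
So (-1)·5 ≡ 1 (mod 6), i.e. 5^(-1) ≡ -1 ≡ 5 (mod 6).
x ≡ 5 × 4 = 20 ≡ 2 (mod 6).
Check: 95 × 2 = 190 ≡ 76 (mod 114).
x ≡ 2 (mod 6), giving 19 solutions mod 114.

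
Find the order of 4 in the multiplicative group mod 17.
4

17 is prime, so ord(4) divides φ(17) = 16.
Divisors of 16: 1, 2, 4, 8, 16.
Repeated squaring: 4^1 ≡ 4, 4^2 ≡ 16, 4^4 ≡ 1, 4^8 ≡ 1, 4^16 ≡ 1 (mod 17).
Test 4^d mod 17 for each divisor d in increasing order:
4^1 ≡ 4
4^2 ≡ 16
4^4 ≡ 1  ← first divisor giving 1
The order is 4.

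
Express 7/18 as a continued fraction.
[0; 2, 1, 1, 3]

Euclidean algorithm steps:
7 = 0 × 18 + 7
18 = 2 × 7 + 4
7 = 1 × 4 + 3
4 = 1 × 3 + 1
3 = 3 × 1 + 0
Continued fraction: [0; 2, 1, 1, 3]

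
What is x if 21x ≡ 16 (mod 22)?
x ≡ 6 (mod 22)

gcd(21, 22) = 1, which divides 16, so solutions exist.
Find 21^(-1) mod 22 by the extended Euclidean algorithm:
22 = 1 × 21 + 1  ⟹  1 = (1)·22 + (-1)·21
So (-1)·21 ≡ 1 (mod 22), i.e. 21^(-1) ≡ -1 ≡ 21 (mod 22).
x ≡ 21 × 16 = 336 ≡ 6 (mod 22).
Check: 21 × 6 = 126 ≡ 16 (mod 22).
Unique solution: x ≡ 6 (mod 22)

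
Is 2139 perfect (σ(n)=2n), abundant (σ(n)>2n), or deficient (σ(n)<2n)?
deficient

Proper divisors of 2139: sum = 1 + 3 + 23 + 31 + 69 + 93 + 713 = 933
Since 933 < 2139, 2139 is deficient.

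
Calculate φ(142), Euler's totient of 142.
70

142 = 2 × 71
φ(n) = n × ∏(1 - 1/p) for each prime p dividing n
φ(142) = 142 × (1 - 1/2) × (1 - 1/71) = 70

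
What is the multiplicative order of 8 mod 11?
10

11 is prime, so ord(8) divides φ(11) = 10.
Divisors of 10: 1, 2, 5, 10.
Repeated squaring: 8^1 ≡ 8, 8^2 ≡ 9, 8^4 ≡ 4, 8^8 ≡ 5 (mod 11).
Test 8^d mod 11 for each divisor d in increasing order:
8^1 ≡ 8
8^2 ≡ 9
8^5 = 8^4·8^1 ≡ 10
8^10 = 8^8·8^2 ≡ 1  ← first divisor giving 1
The order is 10.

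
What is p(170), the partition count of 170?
274768617130

p(n) counts ways to write n as a sum of positive integers (order ignored).
Euler's pentagonal recurrence: p(k) = p(k-1) + p(k-2) - p(k-5) - p(k-7) + p(k-12) + p(k-15) - ... (offsets j(3j∓1)/2, signs ++--, p(0)=1, p(<0)=0).
DP table for k = 0..169: p(0)=1, p(1)=1, p(2)=2, p(3)=3, p(4)=5, p(5)=7, p(6)=11, p(7)=15, p(8)=22, p(9)=30, p(10)=42, p(11)=56, p(12)=77, p(13)=101, p(14)=135, p(15)=176, p(16)=231, p(17)=297, p(18)=385, p(19)=490, p(20)=627, p(21)=792, p(22)=1002, p(23)=1255, p(24)=1575, p(25)=1958, p(26)=2436, p(27)=3010, p(28)=3718, p(29)=4565, p(30)=5604, p(31)=6842, p(32)=8349, p(33)=10143, p(34)=12310, p(35)=14883, p(36)=17977, p(37)=21637, p(38)=26015, p(39)=31185, p(40)=37338, p(41)=44583, p(42)=53174, p(43)=63261, p(44)=75175, p(45)=89134, p(46)=105558, p(47)=124754, p(48)=147273, p(49)=173525, p(50)=204226, p(51)=239943, p(52)=281589, p(53)=329931, p(54)=386155, p(55)=451276, p(56)=526823, p(57)=614154, p(58)=715220, p(59)=831820, p(60)=966467, p(61)=1121505, p(62)=1300156, p(63)=1505499, p(64)=1741630, p(65)=2012558, p(66)=2323520, p(67)=2679689, p(68)=3087735, p(69)=3554345, p(70)=4087968, p(71)=4697205, p(72)=5392783, p(73)=6185689, p(74)=7089500, p(75)=8118264, p(76)=9289091, p(77)=10619863, p(78)=12132164, p(79)=13848650, p(80)=15796476, p(81)=18004327, p(82)=20506255, p(83)=23338469, p(84)=26543660, p(85)=30167357, p(86)=34262962, p(87)=38887673, p(88)=44108109, p(89)=49995925, p(90)=56634173, p(91)=64112359, p(92)=72533807, p(93)=82010177, p(94)=92669720, p(95)=104651419, p(96)=118114304, p(97)=133230930, p(98)=150198136, p(99)=169229875, p(100)=190569292, p(101)=214481126, p(102)=241265379, p(103)=271248950, p(104)=304801365, p(105)=342325709, p(106)=384276336, p(107)=431149389, p(108)=483502844, p(109)=541946240, p(110)=607163746, p(111)=679903203, p(112)=761002156, p(113)=851376628, p(114)=952050665, p(115)=1064144451, p(116)=1188908248, p(117)=1327710076, p(118)=1482074143, p(119)=1653668665, p(120)=1844349560, p(121)=2056148051, p(122)=2291320912, p(123)=2552338241, p(124)=2841940500, p(125)=3163127352, p(126)=3519222692, p(127)=3913864295, p(128)=4351078600, p(129)=4835271870, p(130)=5371315400, p(131)=5964539504, p(132)=6620830889, p(133)=7346629512, p(134)=8149040695, p(135)=9035836076, p(136)=10015581680, p(137)=11097645016, p(138)=12292341831, p(139)=13610949895, p(140)=15065878135, p(141)=16670689208, p(142)=18440293320, p(143)=20390982757, p(144)=22540654445, p(145)=24908858009, p(146)=27517052599, p(147)=30388671978, p(148)=33549419497, p(149)=37027355200, p(150)=40853235313, p(151)=45060624582, p(152)=49686288421, p(153)=54770336324, p(154)=60356673280, p(155)=66493182097, p(156)=73232243759, p(157)=80630964769, p(158)=88751778802, p(159)=97662728555, p(160)=107438159466, p(161)=118159068427, p(162)=129913904637, p(163)=142798995930, p(164)=156919475295, p(165)=172389800255, p(166)=189334822579, p(167)=207890420102, p(168)=228204732751, p(169)=250438925115.
Final step: p(170) = p(169) + p(168) - p(165) - p(163) + p(158) + p(155) - p(148) - p(144) + p(135) + p(130) - p(119) - p(113) + p(100) + p(93) - p(78) - p(70) + p(53) + p(44) - p(25) - p(15)
= 250438925115 + 228204732751 - 172389800255 - 142798995930 + 88751778802 + 66493182097 - 33549419497 - 22540654445 + 9035836076 + 5371315400 - 1653668665 - 851376628 + 190569292 + 82010177 - 12132164 - 4087968 + 329931 + 75175 - 1958 - 176
= 274768617130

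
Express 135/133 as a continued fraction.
[1; 66, 2]

Euclidean algorithm steps:
135 = 1 × 133 + 2
133 = 66 × 2 + 1
2 = 2 × 1 + 0
Continued fraction: [1; 66, 2]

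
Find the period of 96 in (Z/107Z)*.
106

107 is prime, so ord(96) divides φ(107) = 106.
Divisors of 106: 1, 2, 53, 106.
Repeated squaring: 96^1 ≡ 96, 96^2 ≡ 14, 96^4 ≡ 89, 96^8 ≡ 3, 96^16 ≡ 9, 96^32 ≡ 81, 96^64 ≡ 34 (mod 107).
Test 96^d mod 107 for each divisor d in increasing order:
96^1 ≡ 96
96^2 ≡ 14
96^53 = 96^32·96^16·96^4·96^1 ≡ 106
96^106 = 96^64·96^32·96^8·96^2 ≡ 1  ← first divisor giving 1
The order is 106.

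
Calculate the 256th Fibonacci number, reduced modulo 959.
770

Matrix identity: Q^n = [[F_(n+1), F_n], [F_n, F_(n-1)]] with Q = [[1,1],[1,0]].
n = 256 = 100000000₂. Square-and-multiply, entries mod 959:
Q^1 = [[1,1],[1,0]]
Q^2 = (Q^1)² = [[2,1],[1,1]]
Q^4 = (Q^2)² = [[5,3],[3,2]]
Q^8 = (Q^4)² = [[34,21],[21,13]]
Q^16 = (Q^8)² = [[638,28],[28,610]]
Q^32 = (Q^16)² = [[253,420],[420,792]]
Q^64 = (Q^32)² = [[659,637],[637,22]]
Q^128 = (Q^64)² = [[925,329],[329,596]]
Q^256 = (Q^128)² = [[71,770],[770,260]]
F_256 mod 959 = Q^256[0][1] = 770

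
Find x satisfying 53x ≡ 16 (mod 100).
x ≡ 72 (mod 100)

gcd(53, 100) = 1, which divides 16, so solutions exist.
Find 53^(-1) mod 100 by the extended Euclidean algorithm:
100 = 1 × 53 + 47  ⟹  47 = (1)·100 + (-1)·53
53 = 1 × 47 + 6  ⟹  6 = (-1)·100 + (2)·53
47 = 7 × 6 + 5  ⟹  5 = (8)·100 + (-15)·53
6 = 1 × 5 + 1  ⟹  1 = (-9)·100 + (17)·53
So (17)·53 ≡ 1 (mod 100), i.e. 53^(-1) ≡ 17 (mod 100).
x ≡ 17 × 16 = 272 ≡ 72 (mod 100).
Check: 53 × 72 = 3816 ≡ 16 (mod 100).
Unique solution: x ≡ 72 (mod 100)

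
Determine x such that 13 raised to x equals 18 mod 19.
9

Baby-step giant-step with step n = ⌈√19⌉ = 5.
Baby steps 13^j mod 19 (j:value) for j=0..4: 0:1, 1:13, 2:17, 3:12, 4:4.
Giant-step multiplier: 13^(-5) ≡ 13^(18-5) = 13^13 ≡ 15 (mod 19).
Giant steps γ_i = 18·15^i mod 19: γ_0=18, γ_1=4 (in table at j=4).
x = i·n + j = 1·5 + 4 = 9.
Check: 13^9 ≡ 18 (mod 19).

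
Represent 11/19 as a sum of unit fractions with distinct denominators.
1/2 + 1/13 + 1/494

Greedy algorithm:
11/19: ceiling(19/11) = 2, use 1/2
3/38: ceiling(38/3) = 13, use 1/13
1/494: ceiling(494/1) = 494, use 1/494
Result: 11/19 = 1/2 + 1/13 + 1/494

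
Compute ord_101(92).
25

101 is prime, so ord(92) divides φ(101) = 100.
Divisors of 100: 1, 2, 4, 5, 10, 20, 25, 50, 100.
Repeated squaring: 92^1 ≡ 92, 92^2 ≡ 81, 92^4 ≡ 97, 92^8 ≡ 16, 92^16 ≡ 54, 92^32 ≡ 88, 92^64 ≡ 68 (mod 101).
Test 92^d mod 101 for each divisor d in increasing order:
92^1 ≡ 92
92^2 ≡ 81
92^4 ≡ 97
92^5 = 92^4·92^1 ≡ 36
92^10 = 92^8·92^2 ≡ 84
92^20 = 92^16·92^4 ≡ 87
92^25 = 92^16·92^8·92^1 ≡ 1  ← first divisor giving 1
The order is 25.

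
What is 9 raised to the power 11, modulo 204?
117

Repeated squaring. Binary of 11 = 1011.
9^1 ≡ 9 (mod 204); 9^2 ≡ 81 (mod 204); 9^4 ≡ 33 (mod 204); 9^8 ≡ 69 (mod 204)
9^11 = 9^1 × 9^2 × 9^8 ≡ 117 (mod 204)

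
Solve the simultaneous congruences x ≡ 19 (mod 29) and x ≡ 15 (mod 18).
483

Using Chinese Remainder Theorem:
M = 29 × 18 = 522
M1 = 18, M2 = 29
y1 = 18^(-1) mod 29 = 21
y2 = 29^(-1) mod 18 = 5
x = (19×18×21 + 15×29×5) mod 522 = 483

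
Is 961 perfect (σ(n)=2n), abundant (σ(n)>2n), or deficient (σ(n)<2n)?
deficient

Proper divisors of 961: sum = 1 + 31 = 32
Since 32 < 961, 961 is deficient.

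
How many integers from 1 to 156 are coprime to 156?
48

156 = 2^2 × 3 × 13
φ(n) = n × ∏(1 - 1/p) for each prime p dividing n
φ(156) = 156 × (1 - 1/2) × (1 - 1/3) × (1 - 1/13) = 48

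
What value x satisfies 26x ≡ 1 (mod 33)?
14

gcd(26, 33) = 1, so the inverse exists.
Extended Euclidean algorithm on (33, 26):
33 = 1 × 26 + 7  ⟹  7 = (1)·33 + (-1)·26
26 = 3 × 7 + 5  ⟹  5 = (-3)·33 + (4)·26
7 = 1 × 5 + 2  ⟹  2 = (4)·33 + (-5)·26
5 = 2 × 2 + 1  ⟹  1 = (-11)·33 + (14)·26
So (14)·26 ≡ 1 (mod 33), i.e. 26^(-1) ≡ 14 (mod 33).
Check: 26 × 14 = 364 ≡ 1 (mod 33)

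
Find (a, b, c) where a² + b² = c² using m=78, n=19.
(5723, 2964, 6445)

Euclid's formula: a = m² - n², b = 2mn, c = m² + n²
m = 78, n = 19
a = 78² - 19² = 6084 - 361 = 5723
b = 2 × 78 × 19 = 2964
c = 78² + 19² = 6084 + 361 = 6445
Verification: 5723² + 2964² = 32752729 + 8785296 = 41538025 = 6445² ✓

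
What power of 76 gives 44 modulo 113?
70

Baby-step giant-step with step n = ⌈√113⌉ = 11.
Baby steps 76^j mod 113 (j:value) for j=0..10: 0:1, 1:76, 2:13, 3:84, 4:56, 5:75, 6:50, 7:71, 8:85, 9:19, 10:88.
Giant-step multiplier: 76^(-11) ≡ 76^(112-11) = 76^101 ≡ 70 (mod 113).
Giant steps γ_i = 44·70^i mod 113: γ_0=44, γ_1=29, γ_2=109, γ_3=59, γ_4=62, γ_5=46, γ_6=56 (in table at j=4).
x = i·n + j = 6·11 + 4 = 70.
Check: 76^70 ≡ 44 (mod 113).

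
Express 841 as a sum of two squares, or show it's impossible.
0² + 29² (a=0, b=29)

Factorization: 841 = 29^2
By Fermat: n is sum of two squares iff every prime p ≡ 3 (mod 4) appears to even power.
All primes ≡ 3 (mod 4) appear to even power.
Search a = 0, 1, 2, … for 841 - a² a perfect square: first hit at a = 0: 841 - 0 = 841 = 29².
841 = 0² + 29² = 0 + 841 ✓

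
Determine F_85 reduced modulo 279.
98

Matrix identity: Q^n = [[F_(n+1), F_n], [F_n, F_(n-1)]] with Q = [[1,1],[1,0]].
n = 85 = 1010101₂. Square-and-multiply, entries mod 279:
Q^1 = [[1,1],[1,0]]
Q^2 = (Q^1)² = [[2,1],[1,1]]
Q^5 = (Q^2)²·Q = [[8,5],[5,3]]
Q^10 = (Q^5)² = [[89,55],[55,34]]
Q^21 = (Q^10)²·Q = [[134,65],[65,69]]
Q^42 = (Q^21)² = [[140,82],[82,58]]
Q^85 = (Q^42)²·Q = [[152,98],[98,54]]
F_85 mod 279 = Q^85[0][1] = 98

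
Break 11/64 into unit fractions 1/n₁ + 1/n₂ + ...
1/6 + 1/192

Greedy algorithm:
11/64: ceiling(64/11) = 6, use 1/6
1/192: ceiling(192/1) = 192, use 1/192
Result: 11/64 = 1/6 + 1/192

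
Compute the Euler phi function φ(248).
120

248 = 2^3 × 31
φ(n) = n × ∏(1 - 1/p) for each prime p dividing n
φ(248) = 248 × (1 - 1/2) × (1 - 1/31) = 120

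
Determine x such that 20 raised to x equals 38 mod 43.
16

Baby-step giant-step with step n = ⌈√43⌉ = 7.
Baby steps 20^j mod 43 (j:value) for j=0..6: 0:1, 1:20, 2:13, 3:2, 4:40, 5:26, 6:4.
Giant-step multiplier: 20^(-7) ≡ 20^(42-7) = 20^35 ≡ 7 (mod 43).
Giant steps γ_i = 38·7^i mod 43: γ_0=38, γ_1=8, γ_2=13 (in table at j=2).
x = i·n + j = 2·7 + 2 = 16.
Check: 20^16 ≡ 38 (mod 43).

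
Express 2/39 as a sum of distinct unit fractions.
1/20 + 1/780

Greedy algorithm:
2/39: ceiling(39/2) = 20, use 1/20
1/780: ceiling(780/1) = 780, use 1/780
Result: 2/39 = 1/20 + 1/780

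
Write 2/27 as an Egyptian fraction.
1/14 + 1/378

Greedy algorithm:
2/27: ceiling(27/2) = 14, use 1/14
1/378: ceiling(378/1) = 378, use 1/378
Result: 2/27 = 1/14 + 1/378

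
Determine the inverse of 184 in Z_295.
194

gcd(184, 295) = 1, so the inverse exists.
Extended Euclidean algorithm on (295, 184):
295 = 1 × 184 + 111  ⟹  111 = (1)·295 + (-1)·184
184 = 1 × 111 + 73  ⟹  73 = (-1)·295 + (2)·184
111 = 1 × 73 + 38  ⟹  38 = (2)·295 + (-3)·184
73 = 1 × 38 + 35  ⟹  35 = (-3)·295 + (5)·184
38 = 1 × 35 + 3  ⟹  3 = (5)·295 + (-8)·184
35 = 11 × 3 + 2  ⟹  2 = (-58)·295 + (93)·184
3 = 1 × 2 + 1  ⟹  1 = (63)·295 + (-101)·184
So (-101)·184 ≡ 1 (mod 295), i.e. 184^(-1) ≡ -101 ≡ 194 (mod 295).
Check: 184 × 194 = 35696 ≡ 1 (mod 295)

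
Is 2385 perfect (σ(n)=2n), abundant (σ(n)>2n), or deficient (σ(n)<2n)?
deficient

Proper divisors of 2385: sum = 1 + 3 + 5 + 9 + 15 + 45 + 53 + 159 + 265 + 477 + 795 = 1827
Since 1827 < 2385, 2385 is deficient.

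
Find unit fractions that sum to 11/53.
1/5 + 1/133 + 1/35245

Greedy algorithm:
11/53: ceiling(53/11) = 5, use 1/5
2/265: ceiling(265/2) = 133, use 1/133
1/35245: ceiling(35245/1) = 35245, use 1/35245
Result: 11/53 = 1/5 + 1/133 + 1/35245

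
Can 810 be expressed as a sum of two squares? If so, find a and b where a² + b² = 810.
9² + 27² (a=9, b=27)

Factorization: 810 = 2 × 3^4 × 5
By Fermat: n is sum of two squares iff every prime p ≡ 3 (mod 4) appears to even power.
All primes ≡ 3 (mod 4) appear to even power.
Search a = 0, 1, 2, … for 810 - a² a perfect square: first hit at a = 9: 810 - 81 = 729 = 27².
810 = 9² + 27² = 81 + 729 ✓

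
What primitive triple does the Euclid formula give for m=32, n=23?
(495, 1472, 1553)

Euclid's formula: a = m² - n², b = 2mn, c = m² + n²
m = 32, n = 23
a = 32² - 23² = 1024 - 529 = 495
b = 2 × 32 × 23 = 1472
c = 32² + 23² = 1024 + 529 = 1553
Verification: 495² + 1472² = 245025 + 2166784 = 2411809 = 1553² ✓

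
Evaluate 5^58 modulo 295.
60

Repeated squaring. Binary of 58 = 111010.
5^1 ≡ 5 (mod 295); 5^2 ≡ 25 (mod 295); 5^4 ≡ 35 (mod 295); 5^8 ≡ 45 (mod 295); 5^16 ≡ 255 (mod 295); 5^32 ≡ 125 (mod 295)
5^58 = 5^2 × 5^8 × 5^16 × 5^32 ≡ 60 (mod 295)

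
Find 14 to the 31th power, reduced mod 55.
14

Repeated squaring. Binary of 31 = 11111.
14^1 ≡ 14 (mod 55); 14^2 ≡ 31 (mod 55); 14^4 ≡ 26 (mod 55); 14^8 ≡ 16 (mod 55); 14^16 ≡ 36 (mod 55)
14^31 = 14^1 × 14^2 × 14^4 × 14^8 × 14^16 ≡ 14 (mod 55)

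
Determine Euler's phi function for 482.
240

482 = 2 × 241
φ(n) = n × ∏(1 - 1/p) for each prime p dividing n
φ(482) = 482 × (1 - 1/2) × (1 - 1/241) = 240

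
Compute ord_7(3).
6

7 is prime, so ord(3) divides φ(7) = 6.
Divisors of 6: 1, 2, 3, 6.
Repeated squaring: 3^1 ≡ 3, 3^2 ≡ 2, 3^4 ≡ 4 (mod 7).
Test 3^d mod 7 for each divisor d in increasing order:
3^1 ≡ 3
3^2 ≡ 2
3^3 = 3^2·3^1 ≡ 6
3^6 = 3^4·3^2 ≡ 1  ← first divisor giving 1
The order is 6.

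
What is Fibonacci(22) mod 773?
705

Matrix identity: Q^n = [[F_(n+1), F_n], [F_n, F_(n-1)]] with Q = [[1,1],[1,0]].
n = 22 = 10110₂. Square-and-multiply, entries mod 773:
Q^1 = [[1,1],[1,0]]
Q^2 = (Q^1)² = [[2,1],[1,1]]
Q^5 = (Q^2)²·Q = [[8,5],[5,3]]
Q^11 = (Q^5)²·Q = [[144,89],[89,55]]
Q^22 = (Q^11)² = [[56,705],[705,124]]
F_22 mod 773 = Q^22[0][1] = 705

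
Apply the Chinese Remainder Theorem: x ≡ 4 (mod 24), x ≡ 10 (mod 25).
460

Using Chinese Remainder Theorem:
M = 24 × 25 = 600
M1 = 25, M2 = 24
y1 = 25^(-1) mod 24 = 1
y2 = 24^(-1) mod 25 = 24
x = (4×25×1 + 10×24×24) mod 600 = 460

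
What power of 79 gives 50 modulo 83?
7

Baby-step giant-step with step n = ⌈√83⌉ = 10.
Baby steps 79^j mod 83 (j:value) for j=0..9: 0:1, 1:79, 2:16, 3:19, 4:7, 5:55, 6:29, 7:50, 8:49, 9:53.
h = 50 is already in the table at j=7, so x = 7.
Check: 79^7 ≡ 50 (mod 83).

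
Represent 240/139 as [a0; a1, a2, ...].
[1; 1, 2, 1, 1, 1, 12]

Euclidean algorithm steps:
240 = 1 × 139 + 101
139 = 1 × 101 + 38
101 = 2 × 38 + 25
38 = 1 × 25 + 13
25 = 1 × 13 + 12
13 = 1 × 12 + 1
12 = 12 × 1 + 0
Continued fraction: [1; 1, 2, 1, 1, 1, 12]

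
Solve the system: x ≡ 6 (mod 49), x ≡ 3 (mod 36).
1623

Using Chinese Remainder Theorem:
M = 49 × 36 = 1764
M1 = 36, M2 = 49
y1 = 36^(-1) mod 49 = 15
y2 = 49^(-1) mod 36 = 25
x = (6×36×15 + 3×49×25) mod 1764 = 1623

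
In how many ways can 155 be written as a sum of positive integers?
66493182097

p(n) counts ways to write n as a sum of positive integers (order ignored).
Euler's pentagonal recurrence: p(k) = p(k-1) + p(k-2) - p(k-5) - p(k-7) + p(k-12) + p(k-15) - ... (offsets j(3j∓1)/2, signs ++--, p(0)=1, p(<0)=0).
DP table for k = 0..154: p(0)=1, p(1)=1, p(2)=2, p(3)=3, p(4)=5, p(5)=7, p(6)=11, p(7)=15, p(8)=22, p(9)=30, p(10)=42, p(11)=56, p(12)=77, p(13)=101, p(14)=135, p(15)=176, p(16)=231, p(17)=297, p(18)=385, p(19)=490, p(20)=627, p(21)=792, p(22)=1002, p(23)=1255, p(24)=1575, p(25)=1958, p(26)=2436, p(27)=3010, p(28)=3718, p(29)=4565, p(30)=5604, p(31)=6842, p(32)=8349, p(33)=10143, p(34)=12310, p(35)=14883, p(36)=17977, p(37)=21637, p(38)=26015, p(39)=31185, p(40)=37338, p(41)=44583, p(42)=53174, p(43)=63261, p(44)=75175, p(45)=89134, p(46)=105558, p(47)=124754, p(48)=147273, p(49)=173525, p(50)=204226, p(51)=239943, p(52)=281589, p(53)=329931, p(54)=386155, p(55)=451276, p(56)=526823, p(57)=614154, p(58)=715220, p(59)=831820, p(60)=966467, p(61)=1121505, p(62)=1300156, p(63)=1505499, p(64)=1741630, p(65)=2012558, p(66)=2323520, p(67)=2679689, p(68)=3087735, p(69)=3554345, p(70)=4087968, p(71)=4697205, p(72)=5392783, p(73)=6185689, p(74)=7089500, p(75)=8118264, p(76)=9289091, p(77)=10619863, p(78)=12132164, p(79)=13848650, p(80)=15796476, p(81)=18004327, p(82)=20506255, p(83)=23338469, p(84)=26543660, p(85)=30167357, p(86)=34262962, p(87)=38887673, p(88)=44108109, p(89)=49995925, p(90)=56634173, p(91)=64112359, p(92)=72533807, p(93)=82010177, p(94)=92669720, p(95)=104651419, p(96)=118114304, p(97)=133230930, p(98)=150198136, p(99)=169229875, p(100)=190569292, p(101)=214481126, p(102)=241265379, p(103)=271248950, p(104)=304801365, p(105)=342325709, p(106)=384276336, p(107)=431149389, p(108)=483502844, p(109)=541946240, p(110)=607163746, p(111)=679903203, p(112)=761002156, p(113)=851376628, p(114)=952050665, p(115)=1064144451, p(116)=1188908248, p(117)=1327710076, p(118)=1482074143, p(119)=1653668665, p(120)=1844349560, p(121)=2056148051, p(122)=2291320912, p(123)=2552338241, p(124)=2841940500, p(125)=3163127352, p(126)=3519222692, p(127)=3913864295, p(128)=4351078600, p(129)=4835271870, p(130)=5371315400, p(131)=5964539504, p(132)=6620830889, p(133)=7346629512, p(134)=8149040695, p(135)=9035836076, p(136)=10015581680, p(137)=11097645016, p(138)=12292341831, p(139)=13610949895, p(140)=15065878135, p(141)=16670689208, p(142)=18440293320, p(143)=20390982757, p(144)=22540654445, p(145)=24908858009, p(146)=27517052599, p(147)=30388671978, p(148)=33549419497, p(149)=37027355200, p(150)=40853235313, p(151)=45060624582, p(152)=49686288421, p(153)=54770336324, p(154)=60356673280.
Final step: p(155) = p(154) + p(153) - p(150) - p(148) + p(143) + p(140) - p(133) - p(129) + p(120) + p(115) - p(104) - p(98) + p(85) + p(78) - p(63) - p(55) + p(38) + p(29) - p(10) - p(0)
= 60356673280 + 54770336324 - 40853235313 - 33549419497 + 20390982757 + 15065878135 - 7346629512 - 4835271870 + 1844349560 + 1064144451 - 304801365 - 150198136 + 30167357 + 12132164 - 1505499 - 451276 + 26015 + 4565 - 42 - 1
= 66493182097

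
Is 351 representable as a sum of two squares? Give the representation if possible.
Not possible

Factorization: 351 = 3^3 × 13
By Fermat: n is sum of two squares iff every prime p ≡ 3 (mod 4) appears to even power.
Prime(s) ≡ 3 (mod 4) with odd exponent: [(3, 3)]
Therefore 351 cannot be expressed as a² + b².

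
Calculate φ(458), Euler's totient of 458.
228

458 = 2 × 229
φ(n) = n × ∏(1 - 1/p) for each prime p dividing n
φ(458) = 458 × (1 - 1/2) × (1 - 1/229) = 228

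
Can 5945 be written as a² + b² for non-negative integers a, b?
4² + 77² (a=4, b=77)

Factorization: 5945 = 5 × 29 × 41
By Fermat: n is sum of two squares iff every prime p ≡ 3 (mod 4) appears to even power.
All primes ≡ 3 (mod 4) appear to even power.
Search a = 0, 1, 2, … for 5945 - a² a perfect square: first hit at a = 4: 5945 - 16 = 5929 = 77².
5945 = 4² + 77² = 16 + 5929 ✓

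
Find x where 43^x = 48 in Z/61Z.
10

Baby-step giant-step with step n = ⌈√61⌉ = 8.
Baby steps 43^j mod 61 (j:value) for j=0..7: 0:1, 1:43, 2:19, 3:24, 4:56, 5:29, 6:27, 7:2.
Giant-step multiplier: 43^(-8) ≡ 43^(60-8) = 43^52 ≡ 22 (mod 61).
Giant steps γ_i = 48·22^i mod 61: γ_0=48, γ_1=19 (in table at j=2).
x = i·n + j = 1·8 + 2 = 10.
Check: 43^10 ≡ 48 (mod 61).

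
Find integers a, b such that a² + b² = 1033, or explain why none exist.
3² + 32² (a=3, b=32)

Factorization: 1033 = 1033
By Fermat: n is sum of two squares iff every prime p ≡ 3 (mod 4) appears to even power.
All primes ≡ 3 (mod 4) appear to even power.
Search a = 0, 1, 2, … for 1033 - a² a perfect square: first hit at a = 3: 1033 - 9 = 1024 = 32².
1033 = 3² + 32² = 9 + 1024 ✓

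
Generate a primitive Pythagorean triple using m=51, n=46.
(485, 4692, 4717)

Euclid's formula: a = m² - n², b = 2mn, c = m² + n²
m = 51, n = 46
a = 51² - 46² = 2601 - 2116 = 485
b = 2 × 51 × 46 = 4692
c = 51² + 46² = 2601 + 2116 = 4717
Verification: 485² + 4692² = 235225 + 22014864 = 22250089 = 4717² ✓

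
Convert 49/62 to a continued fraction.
[0; 1, 3, 1, 3, 3]

Euclidean algorithm steps:
49 = 0 × 62 + 49
62 = 1 × 49 + 13
49 = 3 × 13 + 10
13 = 1 × 10 + 3
10 = 3 × 3 + 1
3 = 3 × 1 + 0
Continued fraction: [0; 1, 3, 1, 3, 3]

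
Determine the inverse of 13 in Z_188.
29

gcd(13, 188) = 1, so the inverse exists.
Extended Euclidean algorithm on (188, 13):
188 = 14 × 13 + 6  ⟹  6 = (1)·188 + (-14)·13
13 = 2 × 6 + 1  ⟹  1 = (-2)·188 + (29)·13
So (29)·13 ≡ 1 (mod 188), i.e. 13^(-1) ≡ 29 (mod 188).
Check: 13 × 29 = 377 ≡ 1 (mod 188)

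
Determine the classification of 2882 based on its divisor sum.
deficient

Proper divisors of 2882: sum = 1 + 2 + 11 + 22 + 131 + 262 + 1441 = 1870
Since 1870 < 2882, 2882 is deficient.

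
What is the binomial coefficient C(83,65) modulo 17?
9

Using Lucas' theorem:
Write n=83 and k=65 in base 17:
n in base 17: [4, 15]
k in base 17: [3, 14]
C(83,65) mod 17 = ∏ C(n_i, k_i) mod 17
Digit binomials (mod 17): C(4,3) = 4; C(15,14) = 15
Product: 4 × 15 = 60 ≡ 9 (mod 17)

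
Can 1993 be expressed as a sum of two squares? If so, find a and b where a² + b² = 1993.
12² + 43² (a=12, b=43)

Factorization: 1993 = 1993
By Fermat: n is sum of two squares iff every prime p ≡ 3 (mod 4) appears to even power.
All primes ≡ 3 (mod 4) appear to even power.
Search a = 0, 1, 2, … for 1993 - a² a perfect square: first hit at a = 12: 1993 - 144 = 1849 = 43².
1993 = 12² + 43² = 144 + 1849 ✓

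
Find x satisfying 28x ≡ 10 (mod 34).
x ≡ 4 (mod 17)

gcd(28, 34) = 2, which divides 10, so solutions exist.
Divide through by 2: 14x ≡ 5 (mod 17).
Find 14^(-1) mod 17 by the extended Euclidean algorithm:
17 = 1 × 14 + 3  ⟹  3 = (1)·17 + (-1)·14
14 = 4 × 3 + 2  ⟹  2 = (-4)·17 + (5)·14
3 = 1 × 2 + 1  ⟹  1 = (5)·17 + (-6)·14
So (-6)·14 ≡ 1 (mod 17), i.e. 14^(-1) ≡ -6 ≡ 11 (mod 17).
x ≡ 11 × 5 = 55 ≡ 4 (mod 17).
Check: 28 × 4 = 112 ≡ 10 (mod 34).
x ≡ 4 (mod 17), giving 2 solutions mod 34.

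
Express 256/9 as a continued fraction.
[28; 2, 4]

Euclidean algorithm steps:
256 = 28 × 9 + 4
9 = 2 × 4 + 1
4 = 4 × 1 + 0
Continued fraction: [28; 2, 4]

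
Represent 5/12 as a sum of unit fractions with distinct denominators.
1/3 + 1/12

Greedy algorithm:
5/12: ceiling(12/5) = 3, use 1/3
1/12: ceiling(12/1) = 12, use 1/12
Result: 5/12 = 1/3 + 1/12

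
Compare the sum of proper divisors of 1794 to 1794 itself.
abundant

Proper divisors of 1794: sum = 1 + 2 + 3 + 6 + 13 + 23 + 26 + 39 + 46 + 69 + 78 + 138 + 299 + 598 + 897 = 2238
Since 2238 > 1794, 1794 is abundant.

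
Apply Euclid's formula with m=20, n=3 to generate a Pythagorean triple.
(391, 120, 409)

Euclid's formula: a = m² - n², b = 2mn, c = m² + n²
m = 20, n = 3
a = 20² - 3² = 400 - 9 = 391
b = 2 × 20 × 3 = 120
c = 20² + 3² = 400 + 9 = 409
Verification: 391² + 120² = 152881 + 14400 = 167281 = 409² ✓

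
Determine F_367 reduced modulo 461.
1

Matrix identity: Q^n = [[F_(n+1), F_n], [F_n, F_(n-1)]] with Q = [[1,1],[1,0]].
n = 367 = 101101111₂. Square-and-multiply, entries mod 461:
Q^1 = [[1,1],[1,0]]
Q^2 = (Q^1)² = [[2,1],[1,1]]
Q^5 = (Q^2)²·Q = [[8,5],[5,3]]
Q^11 = (Q^5)²·Q = [[144,89],[89,55]]
Q^22 = (Q^11)² = [[75,193],[193,343]]
Q^45 = (Q^22)²·Q = [[0,1],[1,460]]
Q^91 = (Q^45)²·Q = [[0,1],[1,460]]
Q^183 = (Q^91)²·Q = [[0,1],[1,460]]
Q^367 = (Q^183)²·Q = [[0,1],[1,460]]
F_367 mod 461 = Q^367[0][1] = 1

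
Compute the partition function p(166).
189334822579

p(n) counts ways to write n as a sum of positive integers (order ignored).
Euler's pentagonal recurrence: p(k) = p(k-1) + p(k-2) - p(k-5) - p(k-7) + p(k-12) + p(k-15) - ... (offsets j(3j∓1)/2, signs ++--, p(0)=1, p(<0)=0).
DP table for k = 0..165: p(0)=1, p(1)=1, p(2)=2, p(3)=3, p(4)=5, p(5)=7, p(6)=11, p(7)=15, p(8)=22, p(9)=30, p(10)=42, p(11)=56, p(12)=77, p(13)=101, p(14)=135, p(15)=176, p(16)=231, p(17)=297, p(18)=385, p(19)=490, p(20)=627, p(21)=792, p(22)=1002, p(23)=1255, p(24)=1575, p(25)=1958, p(26)=2436, p(27)=3010, p(28)=3718, p(29)=4565, p(30)=5604, p(31)=6842, p(32)=8349, p(33)=10143, p(34)=12310, p(35)=14883, p(36)=17977, p(37)=21637, p(38)=26015, p(39)=31185, p(40)=37338, p(41)=44583, p(42)=53174, p(43)=63261, p(44)=75175, p(45)=89134, p(46)=105558, p(47)=124754, p(48)=147273, p(49)=173525, p(50)=204226, p(51)=239943, p(52)=281589, p(53)=329931, p(54)=386155, p(55)=451276, p(56)=526823, p(57)=614154, p(58)=715220, p(59)=831820, p(60)=966467, p(61)=1121505, p(62)=1300156, p(63)=1505499, p(64)=1741630, p(65)=2012558, p(66)=2323520, p(67)=2679689, p(68)=3087735, p(69)=3554345, p(70)=4087968, p(71)=4697205, p(72)=5392783, p(73)=6185689, p(74)=7089500, p(75)=8118264, p(76)=9289091, p(77)=10619863, p(78)=12132164, p(79)=13848650, p(80)=15796476, p(81)=18004327, p(82)=20506255, p(83)=23338469, p(84)=26543660, p(85)=30167357, p(86)=34262962, p(87)=38887673, p(88)=44108109, p(89)=49995925, p(90)=56634173, p(91)=64112359, p(92)=72533807, p(93)=82010177, p(94)=92669720, p(95)=104651419, p(96)=118114304, p(97)=133230930, p(98)=150198136, p(99)=169229875, p(100)=190569292, p(101)=214481126, p(102)=241265379, p(103)=271248950, p(104)=304801365, p(105)=342325709, p(106)=384276336, p(107)=431149389, p(108)=483502844, p(109)=541946240, p(110)=607163746, p(111)=679903203, p(112)=761002156, p(113)=851376628, p(114)=952050665, p(115)=1064144451, p(116)=1188908248, p(117)=1327710076, p(118)=1482074143, p(119)=1653668665, p(120)=1844349560, p(121)=2056148051, p(122)=2291320912, p(123)=2552338241, p(124)=2841940500, p(125)=3163127352, p(126)=3519222692, p(127)=3913864295, p(128)=4351078600, p(129)=4835271870, p(130)=5371315400, p(131)=5964539504, p(132)=6620830889, p(133)=7346629512, p(134)=8149040695, p(135)=9035836076, p(136)=10015581680, p(137)=11097645016, p(138)=12292341831, p(139)=13610949895, p(140)=15065878135, p(141)=16670689208, p(142)=18440293320, p(143)=20390982757, p(144)=22540654445, p(145)=24908858009, p(146)=27517052599, p(147)=30388671978, p(148)=33549419497, p(149)=37027355200, p(150)=40853235313, p(151)=45060624582, p(152)=49686288421, p(153)=54770336324, p(154)=60356673280, p(155)=66493182097, p(156)=73232243759, p(157)=80630964769, p(158)=88751778802, p(159)=97662728555, p(160)=107438159466, p(161)=118159068427, p(162)=129913904637, p(163)=142798995930, p(164)=156919475295, p(165)=172389800255.
Final step: p(166) = p(165) + p(164) - p(161) - p(159) + p(154) + p(151) - p(144) - p(140) + p(131) + p(126) - p(115) - p(109) + p(96) + p(89) - p(74) - p(66) + p(49) + p(40) - p(21) - p(11)
= 172389800255 + 156919475295 - 118159068427 - 97662728555 + 60356673280 + 45060624582 - 22540654445 - 15065878135 + 5964539504 + 3519222692 - 1064144451 - 541946240 + 118114304 + 49995925 - 7089500 - 2323520 + 173525 + 37338 - 792 - 56
= 189334822579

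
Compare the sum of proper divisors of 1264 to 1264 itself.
deficient

Proper divisors of 1264: sum = 1 + 2 + 4 + 8 + 16 + 79 + 158 + 316 + 632 = 1216
Since 1216 < 1264, 1264 is deficient.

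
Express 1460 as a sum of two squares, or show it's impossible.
4² + 38² (a=4, b=38)

Factorization: 1460 = 2^2 × 5 × 73
By Fermat: n is sum of two squares iff every prime p ≡ 3 (mod 4) appears to even power.
All primes ≡ 3 (mod 4) appear to even power.
Search a = 0, 1, 2, … for 1460 - a² a perfect square: first hit at a = 4: 1460 - 16 = 1444 = 38².
1460 = 4² + 38² = 16 + 1444 ✓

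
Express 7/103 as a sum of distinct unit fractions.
1/15 + 1/773 + 1/1194285

Greedy algorithm:
7/103: ceiling(103/7) = 15, use 1/15
2/1545: ceiling(1545/2) = 773, use 1/773
1/1194285: ceiling(1194285/1) = 1194285, use 1/1194285
Result: 7/103 = 1/15 + 1/773 + 1/1194285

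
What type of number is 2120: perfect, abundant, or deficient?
abundant

Proper divisors of 2120: sum = 1 + 2 + 4 + 5 + 8 + 10 + 20 + 40 + 53 + 106 + 212 + 265 + 424 + 530 + 1060 = 2740
Since 2740 > 2120, 2120 is abundant.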